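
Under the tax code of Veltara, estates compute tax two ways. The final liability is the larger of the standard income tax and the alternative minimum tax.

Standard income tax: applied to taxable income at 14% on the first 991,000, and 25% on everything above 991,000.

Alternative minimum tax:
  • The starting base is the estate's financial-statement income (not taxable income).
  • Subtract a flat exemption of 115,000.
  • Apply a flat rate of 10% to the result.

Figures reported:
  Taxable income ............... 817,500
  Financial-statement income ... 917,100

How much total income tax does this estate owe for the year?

Standard income tax:
  817,500 × 14% = 114,450

Alternative minimum tax:
  Base (financial-statement income): 917,100
  Less exemption 115,000 → base 802,100
  802,100 × 10% = 80,210

114,450 > 80,210, so the standard income tax governs.

114,450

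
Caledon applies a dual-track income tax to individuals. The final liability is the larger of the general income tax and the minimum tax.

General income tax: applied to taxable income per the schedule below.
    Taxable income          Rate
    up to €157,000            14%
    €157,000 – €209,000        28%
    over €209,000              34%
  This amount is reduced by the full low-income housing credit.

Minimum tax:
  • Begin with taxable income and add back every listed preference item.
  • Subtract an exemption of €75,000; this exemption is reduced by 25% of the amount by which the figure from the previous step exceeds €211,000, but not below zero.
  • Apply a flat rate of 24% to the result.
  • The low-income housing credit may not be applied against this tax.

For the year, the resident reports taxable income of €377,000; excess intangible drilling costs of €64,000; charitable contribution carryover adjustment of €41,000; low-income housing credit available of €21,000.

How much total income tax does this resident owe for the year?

Minimum tax:
  Adjusted income: €377,000 + €64,000 + €41,000 = €482,000
  Exemption: €75,000 − 25% × (€482,000 − €211,000) = €75,000 − €67,750 = €7,250
  Base: €482,000 − €7,250 = €474,750
  €474,750 × 24% = €113,940

General income tax:
  €157,000 × 14% = €21,980
  €52,000 × 28% = €14,560
  €168,000 × 34% = €57,120
  → €93,660
  Less low-income housing credit €21,000 → €72,660

€113,940 > €72,660, so the minimum tax is the binding amount.

€113,940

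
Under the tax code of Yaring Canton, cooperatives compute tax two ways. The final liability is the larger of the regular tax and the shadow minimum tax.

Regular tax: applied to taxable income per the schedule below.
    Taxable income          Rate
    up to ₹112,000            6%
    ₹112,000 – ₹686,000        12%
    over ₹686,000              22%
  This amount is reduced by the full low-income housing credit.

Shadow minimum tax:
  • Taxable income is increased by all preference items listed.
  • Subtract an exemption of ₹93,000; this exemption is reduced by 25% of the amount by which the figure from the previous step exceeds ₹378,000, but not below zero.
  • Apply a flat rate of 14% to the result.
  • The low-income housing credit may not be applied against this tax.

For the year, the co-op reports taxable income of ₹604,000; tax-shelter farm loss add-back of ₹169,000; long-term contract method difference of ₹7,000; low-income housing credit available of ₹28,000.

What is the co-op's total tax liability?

Regular tax:
  ₹112,000 × 6% = ₹6,720
  ₹492,000 × 12% = ₹59,040
  → ₹65,760
  Less low-income housing credit ₹28,000 → ₹37,760

Shadow minimum tax:
  Adjusted income: ₹604,000 + ₹169,000 + ₹7,000 = ₹780,000
  Exemption: 25% × (₹780,000 − ₹378,000) = ₹100,500 ≥ ₹93,000, so the exemption is fully phased out
  Base: ₹780,000 − ₹0 = ₹780,000
  ₹780,000 × 14% = ₹109,200

₹109,200 > ₹37,760, so the shadow minimum tax is the binding amount.

₹109,200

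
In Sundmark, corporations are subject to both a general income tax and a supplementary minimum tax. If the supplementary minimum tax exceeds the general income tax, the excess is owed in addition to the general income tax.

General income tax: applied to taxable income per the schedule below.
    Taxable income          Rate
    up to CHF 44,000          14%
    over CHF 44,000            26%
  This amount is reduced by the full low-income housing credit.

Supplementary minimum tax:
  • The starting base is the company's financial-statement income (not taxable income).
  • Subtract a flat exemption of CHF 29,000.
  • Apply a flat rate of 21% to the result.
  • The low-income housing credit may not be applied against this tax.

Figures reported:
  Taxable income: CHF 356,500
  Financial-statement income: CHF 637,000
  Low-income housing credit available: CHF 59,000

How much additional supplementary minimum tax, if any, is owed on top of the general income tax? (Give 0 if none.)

CHF 99,270

General income tax:
  CHF 44,000 × 14% = CHF 6,160
  CHF 312,500 × 26% = CHF 81,250
  → CHF 87,410
  Less low-income housing credit CHF 59,000 → CHF 28,410

Supplementary minimum tax:
  Base (financial-statement income): CHF 637,000
  Less exemption CHF 29,000 → base CHF 608,000
  CHF 608,000 × 21% = CHF 127,680

Excess of supplementary minimum tax over general income tax: CHF 127,680 − CHF 28,410 = CHF 99,270.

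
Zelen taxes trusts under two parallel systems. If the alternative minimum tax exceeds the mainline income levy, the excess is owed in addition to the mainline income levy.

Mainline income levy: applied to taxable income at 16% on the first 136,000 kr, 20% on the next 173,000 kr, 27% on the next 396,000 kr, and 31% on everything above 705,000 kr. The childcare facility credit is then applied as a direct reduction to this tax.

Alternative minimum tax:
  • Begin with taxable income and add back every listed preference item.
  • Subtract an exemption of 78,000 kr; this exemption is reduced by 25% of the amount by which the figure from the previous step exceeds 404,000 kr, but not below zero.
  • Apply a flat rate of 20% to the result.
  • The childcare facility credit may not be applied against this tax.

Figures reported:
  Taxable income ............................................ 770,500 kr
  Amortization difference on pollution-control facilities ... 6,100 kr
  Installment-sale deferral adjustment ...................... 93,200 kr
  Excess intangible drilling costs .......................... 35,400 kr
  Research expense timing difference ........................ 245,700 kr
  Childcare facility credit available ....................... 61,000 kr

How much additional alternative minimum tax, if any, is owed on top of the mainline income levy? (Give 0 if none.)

Alternative minimum tax:
  Adjusted income: 770,500 kr + 6,100 kr + 93,200 kr + 35,400 kr + 245,700 kr = 1,150,900 kr
  Exemption: 25% × (1,150,900 kr − 404,000 kr) = 186,725 kr ≥ 78,000 kr, so the exemption is fully phased out
  Base: 1,150,900 kr − 0 kr = 1,150,900 kr
  1,150,900 kr × 20% = 230,180 kr

Mainline income levy:
  136,000 kr × 16% = 21,760 kr
  173,000 kr × 20% = 34,600 kr
  396,000 kr × 27% = 106,920 kr
  65,500 kr × 31% = 20,305 kr
  → 183,585 kr
  Less childcare facility credit 61,000 kr → 122,585 kr

Excess of alternative minimum tax over mainline income levy: 230,180 kr − 122,585 kr = 107,595 kr.

107,595 kr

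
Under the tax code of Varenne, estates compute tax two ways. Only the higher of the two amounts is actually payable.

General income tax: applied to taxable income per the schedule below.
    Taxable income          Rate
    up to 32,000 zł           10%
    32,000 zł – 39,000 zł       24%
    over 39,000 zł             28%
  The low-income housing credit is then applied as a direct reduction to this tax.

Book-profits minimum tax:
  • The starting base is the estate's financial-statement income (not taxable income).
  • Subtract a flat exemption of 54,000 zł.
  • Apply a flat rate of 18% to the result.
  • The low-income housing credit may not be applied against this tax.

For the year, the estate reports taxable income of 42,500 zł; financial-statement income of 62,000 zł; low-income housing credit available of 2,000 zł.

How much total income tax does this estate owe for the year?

3,860 zł

Book-profits minimum tax:
  Base (financial-statement income): 62,000 zł
  Less exemption 54,000 zł → base 8,000 zł
  8,000 zł × 18% = 1,440 zł

General income tax:
  32,000 zł × 10% = 3,200 zł
  7,000 zł × 24% = 1,680 zł
  3,500 zł × 28% = 980 zł
  → 5,860 zł
  Less low-income housing credit 2,000 zł → 3,860 zł

3,860 zł > 1,440 zł, so the general income tax governs.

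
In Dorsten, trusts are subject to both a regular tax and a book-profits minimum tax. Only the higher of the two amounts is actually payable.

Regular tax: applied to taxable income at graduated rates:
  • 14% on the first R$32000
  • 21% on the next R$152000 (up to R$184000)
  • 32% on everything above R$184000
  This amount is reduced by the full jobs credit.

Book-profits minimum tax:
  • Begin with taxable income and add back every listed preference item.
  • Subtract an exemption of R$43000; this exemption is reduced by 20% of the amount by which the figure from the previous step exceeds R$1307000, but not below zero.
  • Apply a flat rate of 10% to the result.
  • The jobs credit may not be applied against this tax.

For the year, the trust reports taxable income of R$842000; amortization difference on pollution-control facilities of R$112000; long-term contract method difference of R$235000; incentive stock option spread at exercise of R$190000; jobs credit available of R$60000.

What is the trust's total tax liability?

Book-profits minimum tax:
  Adjusted income: R$842000 + R$112000 + R$235000 + R$190000 = R$1379000
  Exemption: R$43000 − 20% × (R$1379000 − R$1307000) = R$43000 − R$14400 = R$28600
  Base: R$1379000 − R$28600 = R$1350400
  R$1350400 × 10% = R$135040

Regular tax:
  R$32000 × 14% = R$4480
  R$152000 × 21% = R$31920
  R$658000 × 32% = R$210560
  → R$246960
  Less jobs credit R$60000 → R$186960

R$186960 > R$135040, so the regular tax governs.

R$186960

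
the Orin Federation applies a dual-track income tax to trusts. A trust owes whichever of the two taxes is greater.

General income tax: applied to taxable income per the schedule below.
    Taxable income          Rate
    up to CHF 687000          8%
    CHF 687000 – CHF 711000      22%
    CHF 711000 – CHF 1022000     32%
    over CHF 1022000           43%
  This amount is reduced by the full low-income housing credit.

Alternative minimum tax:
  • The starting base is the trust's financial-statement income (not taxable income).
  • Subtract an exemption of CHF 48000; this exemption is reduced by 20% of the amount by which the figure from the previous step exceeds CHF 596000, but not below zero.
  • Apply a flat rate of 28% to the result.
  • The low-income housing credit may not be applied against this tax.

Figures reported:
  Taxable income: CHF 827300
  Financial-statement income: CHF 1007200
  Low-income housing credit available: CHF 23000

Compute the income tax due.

Alternative minimum tax:
  Base (financial-statement income): CHF 1007200
  Exemption: 20% × (CHF 1007200 − CHF 596000) = CHF 82240 ≥ CHF 48000, so the exemption is fully phased out
  Base: CHF 1007200 − CHF 0 = CHF 1007200
  CHF 1007200 × 28% = CHF 282016

General income tax:
  CHF 687000 × 8% = CHF 54960
  CHF 24000 × 22% = CHF 5280
  CHF 116300 × 32% = CHF 37216
  → CHF 97456
  Less low-income housing credit CHF 23000 → CHF 74456

CHF 282016 > CHF 74456, so the alternative minimum tax is the binding amount.

CHF 282016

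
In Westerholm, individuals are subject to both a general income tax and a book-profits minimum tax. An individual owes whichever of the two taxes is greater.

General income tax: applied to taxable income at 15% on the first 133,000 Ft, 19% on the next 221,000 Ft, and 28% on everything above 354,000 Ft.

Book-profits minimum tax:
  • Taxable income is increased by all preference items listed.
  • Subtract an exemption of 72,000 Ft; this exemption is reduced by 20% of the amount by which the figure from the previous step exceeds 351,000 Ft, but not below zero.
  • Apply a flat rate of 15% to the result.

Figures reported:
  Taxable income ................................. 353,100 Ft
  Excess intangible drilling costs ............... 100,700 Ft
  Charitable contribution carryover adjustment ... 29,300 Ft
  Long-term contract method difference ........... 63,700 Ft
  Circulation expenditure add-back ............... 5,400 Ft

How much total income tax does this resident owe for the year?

Book-profits minimum tax:
  Adjusted income: 353,100 Ft + 100,700 Ft + 29,300 Ft + 63,700 Ft + 5,400 Ft = 552,200 Ft
  Exemption: 72,000 Ft − 20% × (552,200 Ft − 351,000 Ft) = 72,000 Ft − 40,240 Ft = 31,760 Ft
  Base: 552,200 Ft − 31,760 Ft = 520,440 Ft
  520,440 Ft × 15% = 78,066 Ft

General income tax:
  133,000 Ft × 15% = 19,950 Ft
  220,100 Ft × 19% = 41,819 Ft
  → 61,769 Ft

78,066 Ft > 61,769 Ft, so the book-profits minimum tax is the binding amount.

78,066 Ft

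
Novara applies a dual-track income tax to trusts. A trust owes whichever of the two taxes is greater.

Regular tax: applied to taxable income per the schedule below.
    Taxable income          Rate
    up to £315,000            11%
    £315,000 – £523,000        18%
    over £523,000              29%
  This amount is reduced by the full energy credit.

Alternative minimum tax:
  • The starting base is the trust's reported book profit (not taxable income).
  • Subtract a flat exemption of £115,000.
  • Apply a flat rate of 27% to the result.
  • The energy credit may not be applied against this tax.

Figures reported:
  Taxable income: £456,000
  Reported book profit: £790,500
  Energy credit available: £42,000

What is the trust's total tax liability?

£182,385

Regular tax:
  £315,000 × 11% = £34,650
  £141,000 × 18% = £25,380
  → £60,030
  Less energy credit £42,000 → £18,030

Alternative minimum tax:
  Base (reported book profit): £790,500
  Less exemption £115,000 → base £675,500
  £675,500 × 27% = £182,385

£182,385 > £18,030, so the alternative minimum tax is the binding amount.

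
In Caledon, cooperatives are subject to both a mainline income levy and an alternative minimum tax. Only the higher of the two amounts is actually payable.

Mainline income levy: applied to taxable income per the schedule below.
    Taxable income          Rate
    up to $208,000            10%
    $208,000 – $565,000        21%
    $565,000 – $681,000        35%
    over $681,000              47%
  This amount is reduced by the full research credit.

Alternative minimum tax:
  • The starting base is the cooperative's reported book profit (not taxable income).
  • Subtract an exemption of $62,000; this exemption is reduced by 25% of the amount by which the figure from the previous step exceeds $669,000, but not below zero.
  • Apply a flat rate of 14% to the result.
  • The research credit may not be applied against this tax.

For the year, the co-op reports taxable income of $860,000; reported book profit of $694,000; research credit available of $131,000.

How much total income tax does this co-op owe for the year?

$89,500

Alternative minimum tax:
  Base (reported book profit): $694,000
  Exemption: $62,000 − 25% × ($694,000 − $669,000) = $62,000 − $6,250 = $55,750
  Base: $694,000 − $55,750 = $638,250
  $638,250 × 14% = $89,355

Mainline income levy:
  $208,000 × 10% = $20,800
  $357,000 × 21% = $74,970
  $116,000 × 35% = $40,600
  $179,000 × 47% = $84,130
  → $220,500
  Less research credit $131,000 → $89,500

$89,500 > $89,355, so the mainline income levy governs.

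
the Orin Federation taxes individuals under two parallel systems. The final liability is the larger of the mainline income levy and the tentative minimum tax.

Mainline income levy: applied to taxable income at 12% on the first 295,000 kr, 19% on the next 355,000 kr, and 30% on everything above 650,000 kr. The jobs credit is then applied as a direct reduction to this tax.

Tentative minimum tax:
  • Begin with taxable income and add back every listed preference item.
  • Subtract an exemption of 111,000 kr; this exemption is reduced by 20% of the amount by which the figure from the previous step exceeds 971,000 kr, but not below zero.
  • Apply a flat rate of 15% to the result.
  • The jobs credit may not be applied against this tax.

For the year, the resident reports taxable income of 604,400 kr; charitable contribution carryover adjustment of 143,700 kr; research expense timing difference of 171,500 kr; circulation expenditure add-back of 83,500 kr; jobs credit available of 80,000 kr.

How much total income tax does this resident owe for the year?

Mainline income levy:
  295,000 kr × 12% = 35,400 kr
  309,400 kr × 19% = 58,786 kr
  → 94,186 kr
  Less jobs credit 80,000 kr → 14,186 kr

Tentative minimum tax:
  Adjusted income: 604,400 kr + 143,700 kr + 171,500 kr + 83,500 kr = 1,003,100 kr
  Exemption: 111,000 kr − 20% × (1,003,100 kr − 971,000 kr) = 111,000 kr − 6,420 kr = 104,580 kr
  Base: 1,003,100 kr − 104,580 kr = 898,520 kr
  898,520 kr × 15% = 134,778 kr

134,778 kr > 14,186 kr, so the tentative minimum tax is the binding amount.

134,778 kr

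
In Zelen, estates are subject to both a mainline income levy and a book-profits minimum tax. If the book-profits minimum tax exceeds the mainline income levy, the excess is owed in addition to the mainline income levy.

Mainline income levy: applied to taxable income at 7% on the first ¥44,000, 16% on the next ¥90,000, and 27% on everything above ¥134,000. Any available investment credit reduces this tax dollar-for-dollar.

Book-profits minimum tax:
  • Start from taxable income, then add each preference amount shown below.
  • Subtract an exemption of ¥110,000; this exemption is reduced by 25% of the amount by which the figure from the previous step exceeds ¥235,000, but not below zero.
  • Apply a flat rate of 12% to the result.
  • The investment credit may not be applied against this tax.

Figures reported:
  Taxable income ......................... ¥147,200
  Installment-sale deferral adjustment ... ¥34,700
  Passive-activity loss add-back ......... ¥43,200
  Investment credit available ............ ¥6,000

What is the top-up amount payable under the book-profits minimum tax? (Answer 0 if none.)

¥0

Mainline income levy:
  ¥44,000 × 7% = ¥3,080
  ¥90,000 × 16% = ¥14,400
  ¥13,200 × 27% = ¥3,564
  → ¥21,044
  Less investment credit ¥6,000 → ¥15,044

Book-profits minimum tax:
  Adjusted income: ¥147,200 + ¥34,700 + ¥43,200 = ¥225,100
  Exemption: ¥225,100 ≤ ¥235,000, so full ¥110,000 applies
  Base: ¥225,100 − ¥110,000 = ¥115,100
  ¥115,100 × 12% = ¥13,812

¥13,812 ≤ ¥15,044, so no add-on is due.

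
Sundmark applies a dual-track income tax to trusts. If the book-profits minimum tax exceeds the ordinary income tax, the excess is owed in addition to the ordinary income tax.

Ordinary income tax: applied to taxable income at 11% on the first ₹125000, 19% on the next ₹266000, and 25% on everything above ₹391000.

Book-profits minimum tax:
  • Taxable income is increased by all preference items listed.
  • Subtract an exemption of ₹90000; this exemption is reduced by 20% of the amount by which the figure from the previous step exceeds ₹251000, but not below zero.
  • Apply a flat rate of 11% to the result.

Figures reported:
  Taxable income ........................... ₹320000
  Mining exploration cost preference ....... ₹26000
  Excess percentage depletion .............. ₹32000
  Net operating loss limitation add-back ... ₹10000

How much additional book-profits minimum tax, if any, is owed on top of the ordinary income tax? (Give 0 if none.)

Ordinary income tax:
  ₹125000 × 11% = ₹13750
  ₹195000 × 19% = ₹37050
  → ₹50800

Book-profits minimum tax:
  Adjusted income: ₹320000 + ₹26000 + ₹32000 + ₹10000 = ₹388000
  Exemption: ₹90000 − 20% × (₹388000 − ₹251000) = ₹90000 − ₹27400 = ₹62600
  Base: ₹388000 − ₹62600 = ₹325400
  ₹325400 × 11% = ₹35794

₹35794 ≤ ₹50800, so no add-on is due.

₹0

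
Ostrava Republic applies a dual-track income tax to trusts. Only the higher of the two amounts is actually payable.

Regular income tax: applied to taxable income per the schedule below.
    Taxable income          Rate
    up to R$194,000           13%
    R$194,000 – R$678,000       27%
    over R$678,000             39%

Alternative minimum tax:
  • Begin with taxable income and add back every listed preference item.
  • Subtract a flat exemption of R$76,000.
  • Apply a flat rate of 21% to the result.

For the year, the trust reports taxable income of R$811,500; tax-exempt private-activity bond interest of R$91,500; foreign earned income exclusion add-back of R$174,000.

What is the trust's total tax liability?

Alternative minimum tax:
  Adjusted income: R$811,500 + R$91,500 + R$174,000 = R$1,077,000
  Less exemption R$76,000 → base R$1,001,000
  R$1,001,000 × 21% = R$210,210

Regular income tax:
  R$194,000 × 13% = R$25,220
  R$484,000 × 27% = R$130,680
  R$133,500 × 39% = R$52,065
  → R$207,965

R$210,210 > R$207,965, so the alternative minimum tax is the binding amount.

R$210,210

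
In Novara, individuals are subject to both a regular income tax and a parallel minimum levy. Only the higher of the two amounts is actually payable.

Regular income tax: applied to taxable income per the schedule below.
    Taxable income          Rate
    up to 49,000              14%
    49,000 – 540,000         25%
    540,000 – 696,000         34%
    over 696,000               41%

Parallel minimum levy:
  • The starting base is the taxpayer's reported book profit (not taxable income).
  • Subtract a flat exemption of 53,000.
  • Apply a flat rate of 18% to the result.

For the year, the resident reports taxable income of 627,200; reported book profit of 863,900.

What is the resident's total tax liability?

159,258

Regular income tax:
  49,000 × 14% = 6,860
  491,000 × 25% = 122,750
  87,200 × 34% = 29,648
  → 159,258

Parallel minimum levy:
  Base (reported book profit): 863,900
  Less exemption 53,000 → base 810,900
  810,900 × 18% = 145,962

159,258 > 145,962, so the regular income tax governs.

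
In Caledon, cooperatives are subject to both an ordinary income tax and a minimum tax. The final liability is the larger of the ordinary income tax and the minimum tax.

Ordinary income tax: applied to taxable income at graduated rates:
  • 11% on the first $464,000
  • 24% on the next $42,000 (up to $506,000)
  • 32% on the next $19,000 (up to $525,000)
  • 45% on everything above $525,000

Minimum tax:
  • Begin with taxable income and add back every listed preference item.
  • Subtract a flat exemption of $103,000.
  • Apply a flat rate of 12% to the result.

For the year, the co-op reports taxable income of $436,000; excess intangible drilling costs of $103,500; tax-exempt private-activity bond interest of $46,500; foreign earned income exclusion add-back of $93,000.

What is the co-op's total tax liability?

$69,120

Ordinary income tax:
  $436,000 × 11% = $47,960

Minimum tax:
  Adjusted income: $436,000 + $103,500 + $46,500 + $93,000 = $679,000
  Less exemption $103,000 → base $576,000
  $576,000 × 12% = $69,120

$69,120 > $47,960, so the minimum tax is the binding amount.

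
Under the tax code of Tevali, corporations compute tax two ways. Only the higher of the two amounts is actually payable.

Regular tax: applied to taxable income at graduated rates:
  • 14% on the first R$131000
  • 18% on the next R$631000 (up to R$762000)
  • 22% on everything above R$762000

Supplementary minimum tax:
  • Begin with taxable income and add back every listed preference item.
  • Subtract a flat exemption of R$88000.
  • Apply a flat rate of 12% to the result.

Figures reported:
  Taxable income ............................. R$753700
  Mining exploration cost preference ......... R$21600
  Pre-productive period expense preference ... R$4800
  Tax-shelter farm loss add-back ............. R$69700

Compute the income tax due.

R$130426

Supplementary minimum tax:
  Adjusted income: R$753700 + R$21600 + R$4800 + R$69700 = R$849800
  Less exemption R$88000 → base R$761800
  R$761800 × 12% = R$91416

Regular tax:
  R$131000 × 14% = R$18340
  R$622700 × 18% = R$112086
  → R$130426

R$130426 > R$91416, so the regular tax governs.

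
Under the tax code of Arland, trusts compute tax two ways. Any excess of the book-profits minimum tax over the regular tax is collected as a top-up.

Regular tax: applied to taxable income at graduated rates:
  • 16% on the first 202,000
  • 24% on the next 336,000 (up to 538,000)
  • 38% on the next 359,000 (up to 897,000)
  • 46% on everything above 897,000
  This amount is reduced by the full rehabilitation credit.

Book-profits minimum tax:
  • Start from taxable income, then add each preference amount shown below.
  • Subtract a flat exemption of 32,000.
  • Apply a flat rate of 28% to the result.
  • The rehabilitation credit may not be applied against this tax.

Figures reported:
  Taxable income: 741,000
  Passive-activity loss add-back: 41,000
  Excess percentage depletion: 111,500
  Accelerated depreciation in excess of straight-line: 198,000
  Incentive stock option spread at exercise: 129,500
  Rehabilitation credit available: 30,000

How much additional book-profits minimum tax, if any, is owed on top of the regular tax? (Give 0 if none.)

172,820

Regular tax:
  202,000 × 16% = 32,320
  336,000 × 24% = 80,640
  203,000 × 38% = 77,140
  → 190,100
  Less rehabilitation credit 30,000 → 160,100

Book-profits minimum tax:
  Adjusted income: 741,000 + 41,000 + 111,500 + 198,000 + 129,500 = 1,221,000
  Less exemption 32,000 → base 1,189,000
  1,189,000 × 28% = 332,920

Excess of book-profits minimum tax over regular tax: 332,920 − 160,100 = 172,820.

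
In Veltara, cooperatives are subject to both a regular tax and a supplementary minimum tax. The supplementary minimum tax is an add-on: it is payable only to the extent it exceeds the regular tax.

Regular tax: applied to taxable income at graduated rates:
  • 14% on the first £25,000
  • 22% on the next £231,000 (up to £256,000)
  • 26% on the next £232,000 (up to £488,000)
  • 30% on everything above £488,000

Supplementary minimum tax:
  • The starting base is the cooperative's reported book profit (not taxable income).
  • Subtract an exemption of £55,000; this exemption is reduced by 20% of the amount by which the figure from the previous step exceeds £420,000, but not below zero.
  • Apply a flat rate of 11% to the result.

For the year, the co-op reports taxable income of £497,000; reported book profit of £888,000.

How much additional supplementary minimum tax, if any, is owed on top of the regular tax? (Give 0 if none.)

Regular tax:
  £25,000 × 14% = £3,500
  £231,000 × 22% = £50,820
  £232,000 × 26% = £60,320
  £9,000 × 30% = £2,700
  → £117,340

Supplementary minimum tax:
  Base (reported book profit): £888,000
  Exemption: 20% × (£888,000 − £420,000) = £93,600 ≥ £55,000, so the exemption is fully phased out
  Base: £888,000 − £0 = £888,000
  £888,000 × 11% = £97,680

£97,680 ≤ £117,340, so no add-on is due.

£0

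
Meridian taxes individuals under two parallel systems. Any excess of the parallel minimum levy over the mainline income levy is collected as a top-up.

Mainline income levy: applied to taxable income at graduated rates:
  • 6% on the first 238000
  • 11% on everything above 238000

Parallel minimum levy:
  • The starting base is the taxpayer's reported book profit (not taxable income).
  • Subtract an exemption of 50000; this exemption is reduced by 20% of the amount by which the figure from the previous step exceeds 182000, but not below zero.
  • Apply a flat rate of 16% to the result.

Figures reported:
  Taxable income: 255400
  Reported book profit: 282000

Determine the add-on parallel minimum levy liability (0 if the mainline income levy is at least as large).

Parallel minimum levy:
  Base (reported book profit): 282000
  Exemption: 50000 − 20% × (282000 − 182000) = 50000 − 20000 = 30000
  Base: 282000 − 30000 = 252000
  252000 × 16% = 40320

Mainline income levy:
  238000 × 6% = 14280
  17400 × 11% = 1914
  → 16194

Excess of parallel minimum levy over mainline income levy: 40320 − 16194 = 24126.

24126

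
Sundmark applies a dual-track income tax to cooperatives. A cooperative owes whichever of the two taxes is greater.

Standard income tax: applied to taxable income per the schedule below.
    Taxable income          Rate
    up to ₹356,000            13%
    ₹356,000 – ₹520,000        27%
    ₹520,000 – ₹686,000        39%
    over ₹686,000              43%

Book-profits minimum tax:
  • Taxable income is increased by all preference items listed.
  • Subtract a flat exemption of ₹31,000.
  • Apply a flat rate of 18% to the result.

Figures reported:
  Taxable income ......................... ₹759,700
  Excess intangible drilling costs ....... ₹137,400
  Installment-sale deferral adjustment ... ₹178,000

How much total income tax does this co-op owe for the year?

Standard income tax:
  ₹356,000 × 13% = ₹46,280
  ₹164,000 × 27% = ₹44,280
  ₹166,000 × 39% = ₹64,740
  ₹73,700 × 43% = ₹31,691
  → ₹186,991

Book-profits minimum tax:
  Adjusted income: ₹759,700 + ₹137,400 + ₹178,000 = ₹1,075,100
  Less exemption ₹31,000 → base ₹1,044,100
  ₹1,044,100 × 18% = ₹187,938

₹187,938 > ₹186,991, so the book-profits minimum tax is the binding amount.

₹187,938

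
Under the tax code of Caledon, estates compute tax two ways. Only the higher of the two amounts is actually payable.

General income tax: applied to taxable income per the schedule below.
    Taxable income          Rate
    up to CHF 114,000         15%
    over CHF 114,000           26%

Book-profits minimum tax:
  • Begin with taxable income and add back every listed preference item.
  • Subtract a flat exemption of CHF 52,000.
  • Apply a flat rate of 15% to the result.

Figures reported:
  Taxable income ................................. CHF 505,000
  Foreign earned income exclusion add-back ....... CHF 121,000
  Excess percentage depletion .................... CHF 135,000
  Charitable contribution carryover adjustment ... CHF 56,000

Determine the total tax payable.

Book-profits minimum tax:
  Adjusted income: CHF 505,000 + CHF 121,000 + CHF 135,000 + CHF 56,000 = CHF 817,000
  Less exemption CHF 52,000 → base CHF 765,000
  CHF 765,000 × 15% = CHF 114,750

General income tax:
  CHF 114,000 × 15% = CHF 17,100
  CHF 391,000 × 26% = CHF 101,660
  → CHF 118,760

CHF 118,760 > CHF 114,750, so the general income tax governs.

CHF 118,760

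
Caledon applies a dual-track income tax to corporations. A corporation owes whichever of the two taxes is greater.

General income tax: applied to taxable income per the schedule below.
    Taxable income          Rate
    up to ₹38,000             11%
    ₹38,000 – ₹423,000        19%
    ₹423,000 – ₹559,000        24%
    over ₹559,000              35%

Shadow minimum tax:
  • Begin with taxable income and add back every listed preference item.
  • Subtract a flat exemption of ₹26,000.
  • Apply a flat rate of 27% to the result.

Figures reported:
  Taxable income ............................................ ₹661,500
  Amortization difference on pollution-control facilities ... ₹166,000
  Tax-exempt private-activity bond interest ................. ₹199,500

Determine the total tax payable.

General income tax:
  ₹38,000 × 11% = ₹4,180
  ₹385,000 × 19% = ₹73,150
  ₹136,000 × 24% = ₹32,640
  ₹102,500 × 35% = ₹35,875
  → ₹145,845

Shadow minimum tax:
  Adjusted income: ₹661,500 + ₹166,000 + ₹199,500 = ₹1,027,000
  Less exemption ₹26,000 → base ₹1,001,000
  ₹1,001,000 × 27% = ₹270,270

₹270,270 > ₹145,845, so the shadow minimum tax is the binding amount.

₹270,270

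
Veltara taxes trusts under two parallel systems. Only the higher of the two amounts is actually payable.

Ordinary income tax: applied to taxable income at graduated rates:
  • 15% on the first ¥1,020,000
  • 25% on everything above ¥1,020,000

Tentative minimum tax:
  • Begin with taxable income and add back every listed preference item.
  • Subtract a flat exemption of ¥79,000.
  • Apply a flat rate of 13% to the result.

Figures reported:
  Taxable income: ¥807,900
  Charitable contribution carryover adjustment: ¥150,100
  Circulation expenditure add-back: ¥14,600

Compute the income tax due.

Tentative minimum tax:
  Adjusted income: ¥807,900 + ¥150,100 + ¥14,600 = ¥972,600
  Less exemption ¥79,000 → base ¥893,600
  ¥893,600 × 13% = ¥116,168

Ordinary income tax:
  ¥807,900 × 15% = ¥121,185

¥121,185 > ¥116,168, so the ordinary income tax governs.

¥121,185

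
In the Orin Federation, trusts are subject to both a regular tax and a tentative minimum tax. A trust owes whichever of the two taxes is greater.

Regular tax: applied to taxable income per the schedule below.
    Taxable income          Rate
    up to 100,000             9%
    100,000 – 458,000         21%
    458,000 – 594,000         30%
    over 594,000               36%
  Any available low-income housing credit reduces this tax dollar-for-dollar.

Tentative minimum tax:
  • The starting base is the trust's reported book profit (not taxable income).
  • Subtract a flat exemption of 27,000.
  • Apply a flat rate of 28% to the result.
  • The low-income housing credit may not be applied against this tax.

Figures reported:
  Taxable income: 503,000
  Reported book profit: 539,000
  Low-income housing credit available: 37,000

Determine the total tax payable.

Regular tax:
  100,000 × 9% = 9,000
  358,000 × 21% = 75,180
  45,000 × 30% = 13,500
  → 97,680
  Less low-income housing credit 37,000 → 60,680

Tentative minimum tax:
  Base (reported book profit): 539,000
  Less exemption 27,000 → base 512,000
  512,000 × 28% = 143,360

143,360 > 60,680, so the tentative minimum tax is the binding amount.

143,360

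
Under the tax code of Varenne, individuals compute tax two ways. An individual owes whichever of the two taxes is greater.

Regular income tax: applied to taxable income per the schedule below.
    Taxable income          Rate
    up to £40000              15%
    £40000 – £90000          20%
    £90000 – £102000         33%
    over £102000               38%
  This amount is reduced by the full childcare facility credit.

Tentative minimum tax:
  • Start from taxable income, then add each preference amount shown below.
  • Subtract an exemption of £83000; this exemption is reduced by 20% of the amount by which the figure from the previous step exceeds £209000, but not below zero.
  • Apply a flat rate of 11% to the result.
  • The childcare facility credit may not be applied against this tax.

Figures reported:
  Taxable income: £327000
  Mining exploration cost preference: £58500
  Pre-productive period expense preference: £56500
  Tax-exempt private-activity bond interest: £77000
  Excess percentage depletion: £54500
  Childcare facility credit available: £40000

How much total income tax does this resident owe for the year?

£65460

Tentative minimum tax:
  Adjusted income: £327000 + £58500 + £56500 + £77000 + £54500 = £573500
  Exemption: £83000 − 20% × (£573500 − £209000) = £83000 − £72900 = £10100
  Base: £573500 − £10100 = £563400
  £563400 × 11% = £61974

Regular income tax:
  £40000 × 15% = £6000
  £50000 × 20% = £10000
  £12000 × 33% = £3960
  £225000 × 38% = £85500
  → £105460
  Less childcare facility credit £40000 → £65460

£65460 > £61974, so the regular income tax governs.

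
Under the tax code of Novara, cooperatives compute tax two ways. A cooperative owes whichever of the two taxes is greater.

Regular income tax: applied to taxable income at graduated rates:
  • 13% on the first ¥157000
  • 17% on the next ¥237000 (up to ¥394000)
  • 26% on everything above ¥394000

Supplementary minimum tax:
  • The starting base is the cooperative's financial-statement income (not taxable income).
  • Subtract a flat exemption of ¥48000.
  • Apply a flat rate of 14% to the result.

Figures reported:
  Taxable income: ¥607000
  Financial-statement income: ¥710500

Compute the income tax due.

¥116080

Supplementary minimum tax:
  Base (financial-statement income): ¥710500
  Less exemption ¥48000 → base ¥662500
  ¥662500 × 14% = ¥92750

Regular income tax:
  ¥157000 × 13% = ¥20410
  ¥237000 × 17% = ¥40290
  ¥213000 × 26% = ¥55380
  → ¥116080

¥116080 > ¥92750, so the regular income tax governs.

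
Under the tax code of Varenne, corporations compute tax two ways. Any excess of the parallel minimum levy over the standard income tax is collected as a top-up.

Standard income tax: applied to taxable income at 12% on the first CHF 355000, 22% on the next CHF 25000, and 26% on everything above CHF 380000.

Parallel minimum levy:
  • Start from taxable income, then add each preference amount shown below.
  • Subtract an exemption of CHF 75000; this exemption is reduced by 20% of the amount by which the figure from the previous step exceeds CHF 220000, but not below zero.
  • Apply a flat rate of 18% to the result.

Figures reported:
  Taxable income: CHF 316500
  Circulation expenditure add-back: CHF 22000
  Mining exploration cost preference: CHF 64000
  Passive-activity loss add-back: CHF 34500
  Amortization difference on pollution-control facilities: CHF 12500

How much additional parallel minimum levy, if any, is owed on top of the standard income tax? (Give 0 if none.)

Standard income tax:
  CHF 316500 × 12% = CHF 37980

Parallel minimum levy:
  Adjusted income: CHF 316500 + CHF 22000 + CHF 64000 + CHF 34500 + CHF 12500 = CHF 449500
  Exemption: CHF 75000 − 20% × (CHF 449500 − CHF 220000) = CHF 75000 − CHF 45900 = CHF 29100
  Base: CHF 449500 − CHF 29100 = CHF 420400
  CHF 420400 × 18% = CHF 75672

Excess of parallel minimum levy over standard income tax: CHF 75672 − CHF 37980 = CHF 37692.

CHF 37692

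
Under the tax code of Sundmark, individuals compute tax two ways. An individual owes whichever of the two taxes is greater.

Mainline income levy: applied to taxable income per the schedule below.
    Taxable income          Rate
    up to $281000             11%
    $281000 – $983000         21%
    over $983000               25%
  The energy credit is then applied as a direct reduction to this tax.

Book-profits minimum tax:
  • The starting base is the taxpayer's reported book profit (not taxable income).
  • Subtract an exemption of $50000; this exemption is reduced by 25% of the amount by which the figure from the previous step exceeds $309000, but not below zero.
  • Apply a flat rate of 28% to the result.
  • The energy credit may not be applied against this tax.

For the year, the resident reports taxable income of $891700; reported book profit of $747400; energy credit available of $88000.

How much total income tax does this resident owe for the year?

Mainline income levy:
  $281000 × 11% = $30910
  $610700 × 21% = $128247
  → $159157
  Less energy credit $88000 → $71157

Book-profits minimum tax:
  Base (reported book profit): $747400
  Exemption: 25% × ($747400 − $309000) = $109600 ≥ $50000, so the exemption is fully phased out
  Base: $747400 − $0 = $747400
  $747400 × 28% = $209272

$209272 > $71157, so the book-profits minimum tax is the binding amount.

$209272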